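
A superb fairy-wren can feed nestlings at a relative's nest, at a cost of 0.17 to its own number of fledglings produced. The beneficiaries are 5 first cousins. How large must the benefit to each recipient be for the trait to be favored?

0.272

r to a first cousin = 0.125 (first cousins share one grandparent pair — two paths of length 4: r = 2·(1/2)^4 = 1/8).
Hamilton's rule with n recipients of equal r: n·r·B > C, so B > C/(n·r) = 0.17/(5·0.125) = 0.272.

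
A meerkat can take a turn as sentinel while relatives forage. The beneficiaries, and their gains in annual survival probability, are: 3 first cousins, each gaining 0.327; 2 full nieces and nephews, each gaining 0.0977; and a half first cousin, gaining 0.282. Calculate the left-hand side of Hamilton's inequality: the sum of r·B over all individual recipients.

0.1891

r to a first cousin = 0.125 (first cousins share one grandparent pair — two paths of length 4: r = 2·(1/2)^4 = 1/8).
r to a full niece or nephew = 0.25 (full aunt/uncle↔niece/nephew: two paths of length 3 through the shared grandparent pair: r = 2·(1/2)^3 = 1/4).
r to a half first cousin = 1/16 (half first cousins share one grandparent — one path of length 4: r = (1/2)^4 = 1/16).
Summing one r·B term per recipient: 3·0.125·0.327 + 2·0.25·0.0977 + 1·0.0625·0.282 = 0.1891.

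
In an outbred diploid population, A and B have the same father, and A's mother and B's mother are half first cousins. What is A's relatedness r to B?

0.265625

Relatedness sums over independent paths through distinct common ancestors.
A and B are related in two ways: half-sibs through their shared father (r = 1/4) and half second cousins through their mothers (r = 1/64).
r = 1/4 + 1/64 = 0.265625.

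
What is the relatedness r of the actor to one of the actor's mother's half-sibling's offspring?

Each parent–offspring link contributes a factor of 1/2, and independent paths through distinct common ancestors add.
Half first cousins share one grandparent — one path of length 4: r = (1/2)^4 = 1/16.

0.0625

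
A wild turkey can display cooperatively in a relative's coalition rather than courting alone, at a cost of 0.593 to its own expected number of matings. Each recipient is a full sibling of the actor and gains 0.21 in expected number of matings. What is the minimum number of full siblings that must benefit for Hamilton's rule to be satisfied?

r to a full sibling = 0.5 (full sibs share both parents — two paths of length 2: r = 2·(1/2)^2 = 1/2).
Hamilton's rule: n·r·B > C  ⇒  n > C/(r·B) = 0.593/(0.5·0.21) = 5.648.
The smallest integer exceeding 5.648 is 6.

6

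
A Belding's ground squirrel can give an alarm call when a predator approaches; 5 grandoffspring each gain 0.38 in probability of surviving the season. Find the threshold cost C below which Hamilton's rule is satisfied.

0.475

r to a grandoffspring = 0.25 (two parent–offspring links: r = (1/2)^2 = 1/4).
Hamilton's rule: n·r·B > C, so the trait is favored while C < n·r·B = 5·0.25·0.38 = 0.475.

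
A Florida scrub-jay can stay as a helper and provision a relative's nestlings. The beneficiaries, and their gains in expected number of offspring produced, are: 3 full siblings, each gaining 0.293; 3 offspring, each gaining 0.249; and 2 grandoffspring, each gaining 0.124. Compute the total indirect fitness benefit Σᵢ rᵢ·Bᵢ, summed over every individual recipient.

0.875

r to a full sibling = 1/2 (full sibs share both parents — two paths of length 2: r = 2·(1/2)^2 = 1/2).
r to an offspring = 0.5 (one parent–offspring link: r = (1/2)^1 = 1/2).
r to a grandoffspring = 0.25 (two parent–offspring links: r = (1/2)^2 = 1/4).
Summing one r·B term per recipient: 3·0.5·0.293 + 3·0.5·0.249 + 2·0.25·0.124 = 0.875.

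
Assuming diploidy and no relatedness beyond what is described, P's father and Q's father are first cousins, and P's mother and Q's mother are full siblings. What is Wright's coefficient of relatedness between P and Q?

Wright's path rule: contributions from independent ancestry routes add.
P and Q are related in two ways: second cousins through their fathers (r = 1/32) and first cousins through their mothers (r = 1/8).
r = 1/32 + 1/8 = 5/32 = 0.15625.

0.15625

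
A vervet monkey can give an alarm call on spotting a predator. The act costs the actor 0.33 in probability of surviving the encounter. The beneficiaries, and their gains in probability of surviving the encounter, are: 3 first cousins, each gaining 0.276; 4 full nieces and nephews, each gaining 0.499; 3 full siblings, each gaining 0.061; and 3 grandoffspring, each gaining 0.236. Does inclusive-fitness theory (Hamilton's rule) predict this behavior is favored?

Yes

Hamilton's rule: the trait is favored when the sum of r·B over every recipient exceeds the actor's cost C.
r to a first cousin = 0.125 (first cousins share one grandparent pair — two paths of length 4: r = 2·(1/2)^4 = 1/8).
r to a full niece or nephew = 0.25 (full aunt/uncle↔niece/nephew: two paths of length 3 through the shared grandparent pair: r = 2·(1/2)^3 = 1/4).
r to a full sibling = 1/2 (full sibs share both parents — two paths of length 2: r = 2·(1/2)^2 = 1/2).
r to a grandoffspring = 0.25 (two parent–offspring links: r = (1/2)^2 = 1/4).
Summing one r·B term per recipient: 3·0.125·0.276 + 4·0.25·0.499 + 3·0.5·0.061 + 3·0.25·0.236 = 0.871.
0.871 > 0.33: the indirect benefit exceeds the cost.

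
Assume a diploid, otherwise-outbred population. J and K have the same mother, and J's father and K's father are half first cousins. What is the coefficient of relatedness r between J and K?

0.265625

Independent pedigree routes through distinct common ancestors add.
J and K are related in two ways: half-sibs through their shared mother (r = 1/4) and half second cousins through their fathers (r = 1/64).
r = 1/4 + 1/64 = 0.265625.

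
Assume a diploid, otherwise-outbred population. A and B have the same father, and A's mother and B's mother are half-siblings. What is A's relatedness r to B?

With two independent routes of shared ancestry, r is the sum of the two contributions.
A and B are related in two ways: half-sibs through their shared father (r = 1/4) and half first cousins through their mothers (r = 1/16).
r = 1/4 + 1/16 = 5/16 = 0.3125.

0.3125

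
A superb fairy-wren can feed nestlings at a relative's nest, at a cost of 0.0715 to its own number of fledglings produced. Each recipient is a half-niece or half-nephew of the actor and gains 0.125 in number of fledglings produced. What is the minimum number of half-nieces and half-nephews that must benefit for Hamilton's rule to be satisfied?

5

r to a half-niece or half-nephew = 0.125 (half-aunt/uncle↔niece/nephew: one path of length 3: r = (1/2)^3 = 1/8).
Hamilton's rule: n·r·B > C  ⇒  n > C/(r·B) = 0.0715/(0.125·0.125) = 4.576.
The smallest integer exceeding 4.576 is 5.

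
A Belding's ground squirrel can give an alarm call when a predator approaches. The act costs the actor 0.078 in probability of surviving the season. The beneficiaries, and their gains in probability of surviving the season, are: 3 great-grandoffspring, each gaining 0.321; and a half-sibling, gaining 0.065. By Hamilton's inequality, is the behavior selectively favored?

Yes

Hamilton's rule: the trait is favored when the sum of r·B over every recipient exceeds the actor's cost C.
r to a great-grandoffspring = 1/8 (three parent–offspring links: r = (1/2)^3 = 1/8).
r to a half-sibling = 1/4 (half-sibs share one parent — one path of length 2: r = (1/2)^2 = 1/4).
Summing one r·B term per recipient: 3·0.125·0.321 + 1·0.25·0.065 = 0.136625.
0.136625 > 0.078: the indirect benefit exceeds the cost.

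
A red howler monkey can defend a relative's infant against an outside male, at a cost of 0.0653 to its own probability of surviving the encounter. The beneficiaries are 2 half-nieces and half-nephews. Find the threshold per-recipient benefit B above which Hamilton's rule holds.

r to a half-niece or half-nephew = 0.125 (half-aunt/uncle↔niece/nephew: one path of length 3: r = (1/2)^3 = 1/8).
Hamilton's rule with n recipients of equal r: n·r·B > C, so B > C/(n·r) = 0.0653/(2·0.125) = 0.2612.

0.2612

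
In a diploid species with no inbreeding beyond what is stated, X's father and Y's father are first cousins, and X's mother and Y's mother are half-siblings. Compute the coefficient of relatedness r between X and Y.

Independent pedigree routes through distinct common ancestors add.
X and Y are related in two ways: second cousins through their fathers (r = 1/32) and half first cousins through their mothers (r = 1/16).
r = 1/32 + 1/16 = 0.09375.

0.09375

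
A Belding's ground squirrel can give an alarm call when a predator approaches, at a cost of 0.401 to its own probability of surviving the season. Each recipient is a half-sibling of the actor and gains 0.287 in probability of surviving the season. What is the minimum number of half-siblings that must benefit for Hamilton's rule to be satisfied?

6

r to a half-sibling = 1/4 (half-sibs share one parent — one path of length 2: r = (1/2)^2 = 1/4).
Hamilton's rule: n·r·B > C  ⇒  n > C/(r·B) = 0.401/(0.25·0.287) = 5.589.
The smallest integer exceeding 5.589 is 6.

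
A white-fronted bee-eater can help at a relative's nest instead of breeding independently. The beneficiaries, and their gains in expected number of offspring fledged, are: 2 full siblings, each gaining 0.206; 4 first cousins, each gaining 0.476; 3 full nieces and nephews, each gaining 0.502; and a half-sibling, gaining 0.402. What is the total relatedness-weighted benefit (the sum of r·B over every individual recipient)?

0.921

r to a full sibling = 1/2 (full sibs share both parents — two paths of length 2: r = 2·(1/2)^2 = 1/2).
r to a first cousin = 1/8 (first cousins share one grandparent pair — two paths of length 4: r = 2·(1/2)^4 = 1/8).
r to a full niece or nephew = 1/4 (full aunt/uncle↔niece/nephew: two paths of length 3 through the shared grandparent pair: r = 2·(1/2)^3 = 1/4).
r to a half-sibling = 0.25 (half-sibs share one parent — one path of length 2: r = (1/2)^2 = 1/4).
Summing one r·B term per recipient: 2·0.5·0.206 + 4·0.125·0.476 + 3·0.25·0.502 + 1·0.25·0.402 = 0.921.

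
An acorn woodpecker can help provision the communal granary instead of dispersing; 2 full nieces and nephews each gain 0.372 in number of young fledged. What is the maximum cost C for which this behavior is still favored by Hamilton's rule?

0.186

r to a full niece or nephew = 0.25 (full aunt/uncle↔niece/nephew: two paths of length 3 through the shared grandparent pair: r = 2·(1/2)^3 = 1/4).
Hamilton's rule: n·r·B > C, so the trait is favored while C < n·r·B = 2·0.25·0.372 = 0.186.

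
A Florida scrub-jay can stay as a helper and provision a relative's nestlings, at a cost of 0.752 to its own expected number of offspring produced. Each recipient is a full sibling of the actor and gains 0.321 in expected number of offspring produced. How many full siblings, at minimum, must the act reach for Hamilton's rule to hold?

5

r to a full sibling = 1/2 (full sibs share both parents — two paths of length 2: r = 2·(1/2)^2 = 1/2).
Hamilton's rule: n·r·B > C  ⇒  n > C/(r·B) = 0.752/(0.5·0.321) = 4.685.
The smallest integer exceeding 4.685 is 5.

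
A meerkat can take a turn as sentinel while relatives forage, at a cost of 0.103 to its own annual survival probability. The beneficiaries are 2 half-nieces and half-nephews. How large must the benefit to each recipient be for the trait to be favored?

r to a half-niece or half-nephew = 1/8 (half-aunt/uncle↔niece/nephew: one path of length 3: r = (1/2)^3 = 1/8).
Hamilton's rule with n recipients of equal r: n·r·B > C, so B > C/(n·r) = 0.103/(2·0.125) = 0.412.

0.412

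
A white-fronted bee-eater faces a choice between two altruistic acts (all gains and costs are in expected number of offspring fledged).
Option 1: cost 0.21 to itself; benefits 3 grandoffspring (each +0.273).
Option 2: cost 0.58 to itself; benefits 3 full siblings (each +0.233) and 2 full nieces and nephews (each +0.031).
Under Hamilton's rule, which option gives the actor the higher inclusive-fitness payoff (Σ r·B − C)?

Option 1

Option 1: r to a grandoffspring = 0.25.
Option 1: Σ r·B − C = (3·0.25·0.273) − 0.21 = -0.00525.
Option 2: r to a full sibling = 0.5.
Option 2: r to a full niece or nephew = 0.25.
Option 2: Σ r·B − C = (3·0.5·0.233 + 2·0.25·0.031) − 0.58 = -0.215.
Option 1 has the higher net inclusive-fitness payoff.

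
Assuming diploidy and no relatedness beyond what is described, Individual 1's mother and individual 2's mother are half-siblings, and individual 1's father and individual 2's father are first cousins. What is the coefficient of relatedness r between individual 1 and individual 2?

0.09375

Wright's path rule: contributions from independent ancestry routes add.
Individual 1 and individual 2 are related in two ways: half first cousins through their mothers (r = 1/16) and second cousins through their fathers (r = 1/32).
r = 1/16 + 1/32 = 3/32 = 0.09375.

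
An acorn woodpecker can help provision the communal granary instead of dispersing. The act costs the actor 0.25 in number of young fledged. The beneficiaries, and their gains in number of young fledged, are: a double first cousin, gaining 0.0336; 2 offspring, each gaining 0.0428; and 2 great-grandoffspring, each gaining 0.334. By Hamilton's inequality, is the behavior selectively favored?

No

Hamilton's rule: the trait is favored when the sum of r·B over every recipient exceeds the actor's cost C.
r to a double first cousin = 1/4 (double first cousins share both grandparent pairs — four paths of length 4: r = 4·(1/2)^4 = 1/4).
r to an offspring = 1/2 (one parent–offspring link: r = (1/2)^1 = 1/2).
r to a great-grandoffspring = 1/8 (three parent–offspring links: r = (1/2)^3 = 1/8).
Summing one r·B term per recipient: 1·0.25·0.0336 + 2·0.5·0.0428 + 2·0.125·0.334 = 0.1347.
0.1347 < 0.25: the indirect benefit is less than the cost.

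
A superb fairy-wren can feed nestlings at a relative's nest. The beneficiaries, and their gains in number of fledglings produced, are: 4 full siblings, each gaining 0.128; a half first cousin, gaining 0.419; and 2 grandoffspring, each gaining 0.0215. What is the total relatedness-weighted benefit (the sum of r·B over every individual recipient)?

r to a full sibling = 1/2 (full sibs share both parents — two paths of length 2: r = 2·(1/2)^2 = 1/2).
r to a half first cousin = 0.0625 (half first cousins share one grandparent — one path of length 4: r = (1/2)^4 = 1/16).
r to a grandoffspring = 1/4 (two parent–offspring links: r = (1/2)^2 = 1/4).
Summing one r·B term per recipient: 4·0.5·0.128 + 1·0.0625·0.419 + 2·0.25·0.0215 = 0.2929375.

0.2929375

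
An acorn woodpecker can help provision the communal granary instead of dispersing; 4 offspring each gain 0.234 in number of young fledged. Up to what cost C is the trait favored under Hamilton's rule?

r to an offspring = 0.5 (one parent–offspring link: r = (1/2)^1 = 1/2).
Hamilton's rule: n·r·B > C, so the trait is favored while C < n·r·B = 4·0.5·0.234 = 0.468.

0.468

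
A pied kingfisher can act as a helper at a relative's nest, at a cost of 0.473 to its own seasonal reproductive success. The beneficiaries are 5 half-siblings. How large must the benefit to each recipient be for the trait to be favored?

0.3784

r to a half-sibling = 0.25 (half-sibs share one parent — one path of length 2: r = (1/2)^2 = 1/4).
Hamilton's rule with n recipients of equal r: n·r·B > C, so B > C/(n·r) = 0.473/(5·0.25) = 0.3784.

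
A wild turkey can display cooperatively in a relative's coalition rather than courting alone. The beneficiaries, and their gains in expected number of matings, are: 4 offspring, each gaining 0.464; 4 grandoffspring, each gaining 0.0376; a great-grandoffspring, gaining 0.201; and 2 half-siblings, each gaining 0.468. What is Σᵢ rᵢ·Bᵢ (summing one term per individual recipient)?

r to an offspring = 0.5 (one parent–offspring link: r = (1/2)^1 = 1/2).
r to a grandoffspring = 0.25 (two parent–offspring links: r = (1/2)^2 = 1/4).
r to a great-grandoffspring = 0.125 (three parent–offspring links: r = (1/2)^3 = 1/8).
r to a half-sibling = 0.25 (half-sibs share one parent — one path of length 2: r = (1/2)^2 = 1/4).
Summing one r·B term per recipient: 4·0.5·0.464 + 4·0.25·0.0376 + 1·0.125·0.201 + 2·0.25·0.468 = 1.224725.

1.224725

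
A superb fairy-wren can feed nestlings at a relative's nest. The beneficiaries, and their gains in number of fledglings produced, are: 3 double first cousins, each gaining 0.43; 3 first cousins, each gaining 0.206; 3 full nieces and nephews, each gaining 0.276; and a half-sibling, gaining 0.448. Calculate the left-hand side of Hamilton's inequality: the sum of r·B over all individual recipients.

0.71875

r to a double first cousin = 1/4 (double first cousins share both grandparent pairs — four paths of length 4: r = 4·(1/2)^4 = 1/4).
r to a first cousin = 1/8 (first cousins share one grandparent pair — two paths of length 4: r = 2·(1/2)^4 = 1/8).
r to a full niece or nephew = 1/4 (full aunt/uncle↔niece/nephew: two paths of length 3 through the shared grandparent pair: r = 2·(1/2)^3 = 1/4).
r to a half-sibling = 1/4 (half-sibs share one parent — one path of length 2: r = (1/2)^2 = 1/4).
Summing one r·B term per recipient: 3·0.25·0.43 + 3·0.125·0.206 + 3·0.25·0.276 + 1·0.25·0.448 = 0.71875.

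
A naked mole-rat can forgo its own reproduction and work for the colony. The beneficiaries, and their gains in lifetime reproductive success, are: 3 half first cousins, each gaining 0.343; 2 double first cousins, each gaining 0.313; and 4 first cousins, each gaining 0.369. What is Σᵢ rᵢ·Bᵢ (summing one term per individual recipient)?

0.4053125

r to a half first cousin = 0.0625 (half first cousins share one grandparent — one path of length 4: r = (1/2)^4 = 1/16).
r to a double first cousin = 1/4 (double first cousins share both grandparent pairs — four paths of length 4: r = 4·(1/2)^4 = 1/4).
r to a first cousin = 0.125 (first cousins share one grandparent pair — two paths of length 4: r = 2·(1/2)^4 = 1/8).
Summing one r·B term per recipient: 3·0.0625·0.343 + 2·0.25·0.313 + 4·0.125·0.369 = 0.4053125.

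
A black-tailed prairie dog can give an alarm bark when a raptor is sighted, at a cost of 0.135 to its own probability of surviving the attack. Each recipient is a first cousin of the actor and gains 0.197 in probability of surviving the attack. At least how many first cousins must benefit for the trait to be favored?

r to a first cousin = 0.125 (first cousins share one grandparent pair — two paths of length 4: r = 2·(1/2)^4 = 1/8).
Hamilton's rule: n·r·B > C  ⇒  n > C/(r·B) = 0.135/(0.125·0.197) = 5.482.
The smallest integer exceeding 5.482 is 6.

6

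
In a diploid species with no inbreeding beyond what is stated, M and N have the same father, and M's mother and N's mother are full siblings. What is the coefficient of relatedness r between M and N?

0.375

Relatedness sums over independent paths through distinct common ancestors.
M and N are related in two ways: half-sibs through their shared father (r = 1/4) and first cousins through their mothers (r = 1/8).
r = 1/4 + 1/8 = 0.375.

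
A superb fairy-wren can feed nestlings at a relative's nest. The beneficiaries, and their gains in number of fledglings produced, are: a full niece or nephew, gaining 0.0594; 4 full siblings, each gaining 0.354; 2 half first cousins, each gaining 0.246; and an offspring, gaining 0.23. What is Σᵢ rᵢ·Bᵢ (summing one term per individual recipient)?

r to a full niece or nephew = 0.25 (full aunt/uncle↔niece/nephew: two paths of length 3 through the shared grandparent pair: r = 2·(1/2)^3 = 1/4).
r to a full sibling = 1/2 (full sibs share both parents — two paths of length 2: r = 2·(1/2)^2 = 1/2).
r to a half first cousin = 0.0625 (half first cousins share one grandparent — one path of length 4: r = (1/2)^4 = 1/16).
r to an offspring = 0.5 (one parent–offspring link: r = (1/2)^1 = 1/2).
Summing one r·B term per recipient: 1·0.25·0.0594 + 4·0.5·0.354 + 2·0.0625·0.246 + 1·0.5·0.23 = 0.8686.

0.8686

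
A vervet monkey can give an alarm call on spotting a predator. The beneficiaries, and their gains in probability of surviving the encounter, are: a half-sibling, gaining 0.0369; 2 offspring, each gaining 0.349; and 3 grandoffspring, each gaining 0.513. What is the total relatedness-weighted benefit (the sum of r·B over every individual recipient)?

r to a half-sibling = 1/4 (half-sibs share one parent — one path of length 2: r = (1/2)^2 = 1/4).
r to an offspring = 0.5 (one parent–offspring link: r = (1/2)^1 = 1/2).
r to a grandoffspring = 1/4 (two parent–offspring links: r = (1/2)^2 = 1/4).
Summing one r·B term per recipient: 1·0.25·0.0369 + 2·0.5·0.349 + 3·0.25·0.513 = 0.742975.

0.742975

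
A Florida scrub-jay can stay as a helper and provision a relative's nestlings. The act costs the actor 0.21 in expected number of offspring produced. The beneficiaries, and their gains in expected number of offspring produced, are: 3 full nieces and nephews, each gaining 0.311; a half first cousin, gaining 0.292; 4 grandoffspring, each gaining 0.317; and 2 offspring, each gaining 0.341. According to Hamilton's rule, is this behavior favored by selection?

Hamilton's rule: the trait is favored when the sum of r·B over every recipient exceeds the actor's cost C.
r to a full niece or nephew = 0.25 (full aunt/uncle↔niece/nephew: two paths of length 3 through the shared grandparent pair: r = 2·(1/2)^3 = 1/4).
r to a half first cousin = 1/16 (half first cousins share one grandparent — one path of length 4: r = (1/2)^4 = 1/16).
r to a grandoffspring = 1/4 (two parent–offspring links: r = (1/2)^2 = 1/4).
r to an offspring = 0.5 (one parent–offspring link: r = (1/2)^1 = 1/2).
Summing one r·B term per recipient: 3·0.25·0.311 + 1·0.0625·0.292 + 4·0.25·0.317 + 2·0.5·0.341 = 0.9095.
0.9095 > 0.21: the indirect benefit exceeds the cost.

Yes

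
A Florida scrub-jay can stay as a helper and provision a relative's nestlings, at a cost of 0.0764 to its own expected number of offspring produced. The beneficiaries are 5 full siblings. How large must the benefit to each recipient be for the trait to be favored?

r to a full sibling = 0.5 (full sibs share both parents — two paths of length 2: r = 2·(1/2)^2 = 1/2).
Hamilton's rule with n recipients of equal r: n·r·B > C, so B > C/(n·r) = 0.0764/(5·0.5) = 0.0306.

0.0306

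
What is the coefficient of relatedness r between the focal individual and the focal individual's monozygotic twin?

Each parent–offspring link contributes a factor of 1/2, and independent paths through distinct common ancestors add.
Monozygotic twins share every allele identical by descent: r = 1.

1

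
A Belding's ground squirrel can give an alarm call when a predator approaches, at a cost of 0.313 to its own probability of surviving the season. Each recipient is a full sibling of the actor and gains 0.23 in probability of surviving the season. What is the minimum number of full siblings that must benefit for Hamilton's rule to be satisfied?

3

r to a full sibling = 0.5 (full sibs share both parents — two paths of length 2: r = 2·(1/2)^2 = 1/2).
Hamilton's rule: n·r·B > C  ⇒  n > C/(r·B) = 0.313/(0.5·0.23) = 2.722.
The smallest integer exceeding 2.722 is 3.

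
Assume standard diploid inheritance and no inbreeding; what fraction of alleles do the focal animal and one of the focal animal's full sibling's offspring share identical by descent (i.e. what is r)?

Each parent–offspring link contributes a factor of 1/2, and independent paths through distinct common ancestors add.
Full aunt/uncle↔niece/nephew: two paths of length 3 through the shared grandparent pair: r = 2·(1/2)^3 = 1/4.

0.25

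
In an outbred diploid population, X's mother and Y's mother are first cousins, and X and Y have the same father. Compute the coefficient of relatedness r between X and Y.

Wright's path rule: contributions from independent ancestry routes add.
X and Y are related in two ways: second cousins through their mothers (r = 1/32) and half-sibs through their shared father (r = 1/4).
r = 1/32 + 1/4 = 0.28125.

0.28125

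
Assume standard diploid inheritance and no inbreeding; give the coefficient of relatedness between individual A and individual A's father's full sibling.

Each parent–offspring link contributes a factor of 1/2, and independent paths through distinct common ancestors add.
Full aunt/uncle↔niece/nephew: two paths of length 3 through the shared grandparent pair: r = 2·(1/2)^3 = 1/4.

0.25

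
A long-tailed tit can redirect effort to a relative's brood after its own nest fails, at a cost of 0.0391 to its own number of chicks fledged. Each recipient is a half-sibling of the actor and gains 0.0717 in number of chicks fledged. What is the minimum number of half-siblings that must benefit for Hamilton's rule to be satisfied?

3

r to a half-sibling = 0.25 (half-sibs share one parent — one path of length 2: r = (1/2)^2 = 1/4).
Hamilton's rule: n·r·B > C  ⇒  n > C/(r·B) = 0.0391/(0.25·0.0717) = 2.181.
The smallest integer exceeding 2.181 is 3.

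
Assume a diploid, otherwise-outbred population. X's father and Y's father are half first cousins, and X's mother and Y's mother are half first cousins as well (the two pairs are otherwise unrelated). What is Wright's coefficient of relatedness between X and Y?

With two independent routes of shared ancestry, r is the sum of the two contributions.
X and Y are related in two ways: half second cousins through their fathers (r = 1/64) and half second cousins through their mothers (r = 1/64).
r = 1/64 + 1/64 = 1/32 = 0.03125.

0.03125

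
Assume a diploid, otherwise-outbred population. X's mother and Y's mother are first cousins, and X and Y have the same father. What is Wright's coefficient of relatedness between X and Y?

0.28125

Independent pedigree routes through distinct common ancestors add.
X and Y are related in two ways: second cousins through their mothers (r = 1/32) and half-sibs through their shared father (r = 1/4).
r = 1/32 + 1/4 = 9/32 = 0.28125.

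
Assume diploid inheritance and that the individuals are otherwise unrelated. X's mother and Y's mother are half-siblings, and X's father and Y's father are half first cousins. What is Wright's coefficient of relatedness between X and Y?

0.078125

Independent pedigree routes through distinct common ancestors add.
X and Y are related in two ways: half first cousins through their mothers (r = 1/16) and half second cousins through their fathers (r = 1/64).
r = 1/16 + 1/64 = 0.078125.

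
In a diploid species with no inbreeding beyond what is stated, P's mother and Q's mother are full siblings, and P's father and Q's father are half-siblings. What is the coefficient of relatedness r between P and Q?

With two independent routes of shared ancestry, r is the sum of the two contributions.
P and Q are related in two ways: first cousins through their mothers (r = 1/8) and half first cousins through their fathers (r = 1/16).
r = 1/8 + 1/16 = 3/16 = 0.1875.

0.1875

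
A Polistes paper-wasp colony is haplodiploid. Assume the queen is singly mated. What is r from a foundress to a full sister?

0.75

Haplodiploid full sisters inherit their father's entire haploid genome identically (contributing 1/2) and on average half of their mother's contribution (1/2 · 1/2 = 1/4); r = 1/2 + 1/4 = 3/4.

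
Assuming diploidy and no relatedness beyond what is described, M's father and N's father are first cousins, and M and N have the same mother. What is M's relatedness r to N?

0.28125

Wright's path rule: contributions from independent ancestry routes add.
M and N are related in two ways: second cousins through their fathers (r = 1/32) and half-sibs through their shared mother (r = 1/4).
r = 1/32 + 1/4 = 0.28125.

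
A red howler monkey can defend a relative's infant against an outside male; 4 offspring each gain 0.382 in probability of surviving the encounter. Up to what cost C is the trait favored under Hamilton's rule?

0.764

r to an offspring = 1/2 (one parent–offspring link: r = (1/2)^1 = 1/2).
Hamilton's rule: n·r·B > C, so the trait is favored while C < n·r·B = 4·0.5·0.382 = 0.764.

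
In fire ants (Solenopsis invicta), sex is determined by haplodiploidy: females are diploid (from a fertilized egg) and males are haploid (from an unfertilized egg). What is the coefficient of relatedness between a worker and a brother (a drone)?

0.25

Her haploid brother carries none of their father's genes and a random half of their mother's genome; that half matches the maternal half of her own genome with probability 1/2: r = 1/2 · 1/2 = 1/4.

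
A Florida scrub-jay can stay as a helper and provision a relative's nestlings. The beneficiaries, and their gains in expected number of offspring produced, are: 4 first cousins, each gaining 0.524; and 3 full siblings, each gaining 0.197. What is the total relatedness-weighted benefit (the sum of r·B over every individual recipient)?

r to a first cousin = 0.125 (first cousins share one grandparent pair — two paths of length 4: r = 2·(1/2)^4 = 1/8).
r to a full sibling = 1/2 (full sibs share both parents — two paths of length 2: r = 2·(1/2)^2 = 1/2).
Summing one r·B term per recipient: 4·0.125·0.524 + 3·0.5·0.197 = 0.5575.

0.5575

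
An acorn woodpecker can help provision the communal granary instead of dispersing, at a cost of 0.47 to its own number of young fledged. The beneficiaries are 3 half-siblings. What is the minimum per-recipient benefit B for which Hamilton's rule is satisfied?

r to a half-sibling = 1/4 (half-sibs share one parent — one path of length 2: r = (1/2)^2 = 1/4).
Hamilton's rule with n recipients of equal r: n·r·B > C, so B > C/(n·r) = 0.47/(3·0.25) = 0.6267.

0.6267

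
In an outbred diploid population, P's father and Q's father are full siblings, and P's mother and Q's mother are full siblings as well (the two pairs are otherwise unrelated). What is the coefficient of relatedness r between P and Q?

0.25

Relatedness sums over independent paths through distinct common ancestors.
P and Q are related in two ways: first cousins through their fathers (r = 1/8) and first cousins through their mothers (r = 1/8) — i.e. double first cousins.
r = 1/8 + 1/8 = 0.25.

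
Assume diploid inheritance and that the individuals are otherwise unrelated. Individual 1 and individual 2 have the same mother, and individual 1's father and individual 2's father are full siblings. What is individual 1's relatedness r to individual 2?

0.375

Independent pedigree routes through distinct common ancestors add.
Individual 1 and individual 2 are related in two ways: half-sibs through their shared mother (r = 1/4) and first cousins through their fathers (r = 1/8).
r = 1/4 + 1/8 = 0.375.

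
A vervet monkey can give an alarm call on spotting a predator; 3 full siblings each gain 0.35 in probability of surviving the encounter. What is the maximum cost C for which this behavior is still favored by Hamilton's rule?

0.525

r to a full sibling = 0.5 (full sibs share both parents — two paths of length 2: r = 2·(1/2)^2 = 1/2).
Hamilton's rule: n·r·B > C, so the trait is favored while C < n·r·B = 3·0.5·0.35 = 0.525.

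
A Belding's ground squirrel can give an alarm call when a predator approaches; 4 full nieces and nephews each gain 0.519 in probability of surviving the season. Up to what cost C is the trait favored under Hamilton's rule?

0.519

r to a full niece or nephew = 1/4 (full aunt/uncle↔niece/nephew: two paths of length 3 through the shared grandparent pair: r = 2·(1/2)^3 = 1/4).
Hamilton's rule: n·r·B > C, so the trait is favored while C < n·r·B = 4·0.25·0.519 = 0.519.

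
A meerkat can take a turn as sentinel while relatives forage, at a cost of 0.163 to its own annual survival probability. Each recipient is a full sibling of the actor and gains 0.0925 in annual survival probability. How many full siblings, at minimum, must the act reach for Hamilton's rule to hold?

r to a full sibling = 1/2 (full sibs share both parents — two paths of length 2: r = 2·(1/2)^2 = 1/2).
Hamilton's rule: n·r·B > C  ⇒  n > C/(r·B) = 0.163/(0.5·0.0925) = 3.524.
The smallest integer exceeding 3.524 is 4.

4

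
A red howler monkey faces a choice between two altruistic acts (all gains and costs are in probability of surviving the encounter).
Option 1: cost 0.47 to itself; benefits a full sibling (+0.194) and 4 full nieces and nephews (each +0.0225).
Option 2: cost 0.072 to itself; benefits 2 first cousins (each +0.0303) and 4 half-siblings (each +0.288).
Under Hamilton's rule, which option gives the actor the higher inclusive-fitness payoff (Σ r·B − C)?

Option 2

Option 1: r to a full sibling = 0.5.
Option 1: r to a full niece or nephew = 0.25.
Option 1: Σ r·B − C = (1·0.5·0.194 + 4·0.25·0.0225) − 0.47 = -0.3505.
Option 2: r to a first cousin = 0.125.
Option 2: r to a half-sibling = 0.25.
Option 2: Σ r·B − C = (2·0.125·0.0303 + 4·0.25·0.288) − 0.072 = 0.223575.
Option 2 has the higher net inclusive-fitness payoff.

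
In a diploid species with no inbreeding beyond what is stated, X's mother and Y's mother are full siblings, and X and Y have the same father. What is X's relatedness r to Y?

Relatedness sums over independent paths through distinct common ancestors.
X and Y are related in two ways: first cousins through their mothers (r = 1/8) and half-sibs through their shared father (r = 1/4).
r = 1/8 + 1/4 = 0.375.

0.375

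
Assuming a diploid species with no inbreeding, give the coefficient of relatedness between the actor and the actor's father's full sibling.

0.25

Each parent–offspring link contributes a factor of 1/2, and independent paths through distinct common ancestors add.
Full aunt/uncle↔niece/nephew: two paths of length 3 through the shared grandparent pair: r = 2·(1/2)^3 = 1/4.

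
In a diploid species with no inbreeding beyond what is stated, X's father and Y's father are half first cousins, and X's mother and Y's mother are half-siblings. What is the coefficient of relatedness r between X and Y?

Independent pedigree routes through distinct common ancestors add.
X and Y are related in two ways: half second cousins through their fathers (r = 1/64) and half first cousins through their mothers (r = 1/16).
r = 1/64 + 1/16 = 5/64 = 0.078125.

0.078125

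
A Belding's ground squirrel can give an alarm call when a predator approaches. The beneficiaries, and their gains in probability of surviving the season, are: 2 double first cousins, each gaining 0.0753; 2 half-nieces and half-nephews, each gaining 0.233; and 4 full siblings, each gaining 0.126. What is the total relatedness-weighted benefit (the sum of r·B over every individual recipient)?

0.3479

r to a double first cousin = 0.25 (double first cousins share both grandparent pairs — four paths of length 4: r = 4·(1/2)^4 = 1/4).
r to a half-niece or half-nephew = 0.125 (half-aunt/uncle↔niece/nephew: one path of length 3: r = (1/2)^3 = 1/8).
r to a full sibling = 1/2 (full sibs share both parents — two paths of length 2: r = 2·(1/2)^2 = 1/2).
Summing one r·B term per recipient: 2·0.25·0.0753 + 2·0.125·0.233 + 4·0.5·0.126 = 0.3479.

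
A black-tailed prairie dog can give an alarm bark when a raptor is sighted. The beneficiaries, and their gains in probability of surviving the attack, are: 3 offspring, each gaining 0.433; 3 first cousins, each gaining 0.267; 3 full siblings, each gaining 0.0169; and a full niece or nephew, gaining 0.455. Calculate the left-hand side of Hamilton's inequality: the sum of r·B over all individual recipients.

0.888725

r to an offspring = 1/2 (one parent–offspring link: r = (1/2)^1 = 1/2).
r to a first cousin = 0.125 (first cousins share one grandparent pair — two paths of length 4: r = 2·(1/2)^4 = 1/8).
r to a full sibling = 1/2 (full sibs share both parents — two paths of length 2: r = 2·(1/2)^2 = 1/2).
r to a full niece or nephew = 0.25 (full aunt/uncle↔niece/nephew: two paths of length 3 through the shared grandparent pair: r = 2·(1/2)^3 = 1/4).
Summing one r·B term per recipient: 3·0.5·0.433 + 3·0.125·0.267 + 3·0.5·0.0169 + 1·0.25·0.455 = 0.888725.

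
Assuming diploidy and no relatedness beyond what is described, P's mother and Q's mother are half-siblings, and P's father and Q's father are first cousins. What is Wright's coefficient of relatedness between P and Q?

0.09375

Independent pedigree routes through distinct common ancestors add.
P and Q are related in two ways: half first cousins through their mothers (r = 1/16) and second cousins through their fathers (r = 1/32).
r = 1/16 + 1/32 = 0.09375.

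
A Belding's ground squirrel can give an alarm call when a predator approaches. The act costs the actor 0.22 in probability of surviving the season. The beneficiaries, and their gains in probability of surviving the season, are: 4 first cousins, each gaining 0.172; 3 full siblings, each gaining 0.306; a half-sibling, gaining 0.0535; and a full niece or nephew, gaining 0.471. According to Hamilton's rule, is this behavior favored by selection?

Hamilton's rule: the trait is favored when the sum of r·B over every recipient exceeds the actor's cost C.
r to a first cousin = 0.125 (first cousins share one grandparent pair — two paths of length 4: r = 2·(1/2)^4 = 1/8).
r to a full sibling = 1/2 (full sibs share both parents — two paths of length 2: r = 2·(1/2)^2 = 1/2).
r to a half-sibling = 1/4 (half-sibs share one parent — one path of length 2: r = (1/2)^2 = 1/4).
r to a full niece or nephew = 0.25 (full aunt/uncle↔niece/nephew: two paths of length 3 through the shared grandparent pair: r = 2·(1/2)^3 = 1/4).
Summing one r·B term per recipient: 4·0.125·0.172 + 3·0.5·0.306 + 1·0.25·0.0535 + 1·0.25·0.471 = 0.676125.
0.676125 > 0.22: the indirect benefit exceeds the cost.

Yes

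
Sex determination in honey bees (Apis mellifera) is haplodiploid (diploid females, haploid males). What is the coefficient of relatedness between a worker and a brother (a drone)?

0.25

Her haploid brother carries none of their father's genes and a random half of their mother's genome; that half matches the maternal half of her own genome with probability 1/2: r = 1/2 · 1/2 = 1/4.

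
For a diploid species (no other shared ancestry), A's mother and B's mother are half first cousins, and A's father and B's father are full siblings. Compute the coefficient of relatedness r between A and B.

Relatedness sums over independent paths through distinct common ancestors.
A and B are related in two ways: half second cousins through their mothers (r = 1/64) and first cousins through their fathers (r = 1/8).
r = 1/64 + 1/8 = 9/64 = 0.140625.

0.140625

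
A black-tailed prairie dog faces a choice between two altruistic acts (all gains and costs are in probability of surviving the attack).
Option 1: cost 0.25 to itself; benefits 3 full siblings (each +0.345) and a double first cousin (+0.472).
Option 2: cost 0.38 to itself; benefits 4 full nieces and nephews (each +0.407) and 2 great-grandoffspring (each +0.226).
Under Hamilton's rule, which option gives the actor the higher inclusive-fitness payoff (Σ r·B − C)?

Option 1: r to a full sibling = 0.5.
Option 1: r to a double first cousin = 0.25.
Option 1: Σ r·B − C = (3·0.5·0.345 + 1·0.25·0.472) − 0.25 = 0.3855.
Option 2: r to a full niece or nephew = 0.25.
Option 2: r to a great-grandoffspring = 0.125.
Option 2: Σ r·B − C = (4·0.25·0.407 + 2·0.125·0.226) − 0.38 = 0.0835.
Option 1 has the higher net inclusive-fitness payoff.

Option 1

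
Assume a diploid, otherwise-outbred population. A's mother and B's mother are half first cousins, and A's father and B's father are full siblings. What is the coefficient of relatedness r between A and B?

Independent pedigree routes through distinct common ancestors add.
A and B are related in two ways: half second cousins through their mothers (r = 1/64) and first cousins through their fathers (r = 1/8).
r = 1/64 + 1/8 = 0.140625.

0.140625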